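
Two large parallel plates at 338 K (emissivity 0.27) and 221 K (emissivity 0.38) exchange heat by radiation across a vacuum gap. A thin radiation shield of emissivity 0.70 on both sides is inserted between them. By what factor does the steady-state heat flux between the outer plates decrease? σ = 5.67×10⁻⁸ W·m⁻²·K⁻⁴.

factor ≈ 1.35

Without shield: q₀ = σΔ(T⁴)/(1/ε₁+1/ε₂−1) with denominator 5.335.
With shield the two gaps are in series; the resistances add: (1/ε₁+1/ε_s−1)+(1/ε_s+1/ε₂−1) = 4.132+3.060 = 7.192.
Heat-flux ratio q₀/q = 7.192/5.335.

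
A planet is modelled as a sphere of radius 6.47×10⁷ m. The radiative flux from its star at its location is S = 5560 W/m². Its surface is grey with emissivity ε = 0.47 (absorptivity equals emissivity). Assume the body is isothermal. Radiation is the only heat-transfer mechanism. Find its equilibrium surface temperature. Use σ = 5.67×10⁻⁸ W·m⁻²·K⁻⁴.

At equilibrium, absorbed power = emitted power.
Absorbing cross-section = πr² = 1.315×10¹⁶ m²; emitting surface = 4πr² = 5.260×10¹⁶ m² (ratio 4).
εS·A_cross = εσ·A_surf·T⁴  ⇒  T⁴ = S/(4σ)   (ε cancels).
T⁴ = 5560/(4·5.67×10⁻⁸) = 2.451×10¹⁰ K⁴.
T = (2.451×10¹⁰)^(1/4).

T ≈ 396 K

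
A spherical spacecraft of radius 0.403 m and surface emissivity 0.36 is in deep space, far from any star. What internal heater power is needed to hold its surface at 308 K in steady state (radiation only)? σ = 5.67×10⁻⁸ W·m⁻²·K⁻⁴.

P ≈ 375 W

P = εσ·4πr²·T⁴.
4πr² = 2.041 m²; T⁴ = 8.999×10⁹ K⁴.
P = 0.36·5.67×10⁻⁸·2.041·8.999×10⁹.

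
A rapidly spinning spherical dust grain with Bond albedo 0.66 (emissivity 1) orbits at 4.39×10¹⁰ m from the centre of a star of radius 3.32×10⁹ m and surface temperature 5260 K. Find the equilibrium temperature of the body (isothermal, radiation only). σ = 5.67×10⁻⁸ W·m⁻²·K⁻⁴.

The star's surface emits σT_*⁴; at distance d the flux is S = σT_*⁴(R_*/d)².
S = 5.67×10⁻⁸·(5260)⁴·(3.32×10⁹/4.39×10¹⁰)² = 2.482×10⁵ W/m².
For an isothermal sphere T⁴ = (1−a)S/(4σ) = 3.721×10¹¹ K⁴.

T ≈ 781 K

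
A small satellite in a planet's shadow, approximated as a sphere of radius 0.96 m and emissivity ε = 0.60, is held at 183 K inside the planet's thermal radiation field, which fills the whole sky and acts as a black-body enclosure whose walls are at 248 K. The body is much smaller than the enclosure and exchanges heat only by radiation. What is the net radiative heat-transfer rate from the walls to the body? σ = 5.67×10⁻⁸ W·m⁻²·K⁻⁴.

P_net ≈ 1050 W

For a small grey body in a large enclosure: P_net = εσA(T_body⁴ − T_wall⁴).
A = 4πr² = 11.58 m²; T_body⁴ − T_wall⁴ = 1.122×10⁹ − 3.783×10⁹ = -2.661×10⁹ K⁴.
|P_net| = 0.60·5.67×10⁻⁸·11.58·2.661×10⁹.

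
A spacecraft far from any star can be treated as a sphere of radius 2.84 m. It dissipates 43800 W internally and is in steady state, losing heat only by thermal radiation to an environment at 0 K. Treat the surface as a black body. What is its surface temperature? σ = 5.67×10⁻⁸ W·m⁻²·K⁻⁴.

Steady state: internal power = radiated power, P = εσA T⁴.
Radiating area A = 4πr² = 101.4 m².
T⁴ = P/(εσA) = 43800/(1.0·5.67×10⁻⁸·101.4) = 7.622×10⁹ K⁴.
T = (7.622×10⁹)^(1/4).

T ≈ 295 K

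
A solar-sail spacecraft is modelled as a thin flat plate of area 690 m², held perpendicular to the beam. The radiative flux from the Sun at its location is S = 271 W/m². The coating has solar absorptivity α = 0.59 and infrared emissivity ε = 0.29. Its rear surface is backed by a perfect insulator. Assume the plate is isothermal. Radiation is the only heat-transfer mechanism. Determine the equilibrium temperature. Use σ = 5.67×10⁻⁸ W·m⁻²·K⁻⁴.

T ≈ 314 K

At equilibrium, absorbed power = emitted power.
Absorbing cross-section = A = 690.0 m²; emitting surface = A = 690.0 m² (ratio 1).
αS·A_cross = εσ·A_surf·T⁴  ⇒  T⁴ = αS/(ε·1σ).
T⁴ = 0.590·271/(0.29·1·5.67×10⁻⁸) = 9.724×10⁹ K⁴.
T = (9.724×10⁹)^(1/4).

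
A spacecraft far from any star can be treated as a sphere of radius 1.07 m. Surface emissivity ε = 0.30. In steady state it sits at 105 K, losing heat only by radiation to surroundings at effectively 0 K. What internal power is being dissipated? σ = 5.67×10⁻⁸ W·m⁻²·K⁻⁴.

Steady state: P = εσA T⁴.
A = 4πr² = 14.39 m²; T⁴ = (105)⁴ = 1.216×10⁸ K⁴.
P = 0.30 × 5.67×10⁻⁸ × 14.39 × 1.216×10⁸.

P ≈ 29.7 W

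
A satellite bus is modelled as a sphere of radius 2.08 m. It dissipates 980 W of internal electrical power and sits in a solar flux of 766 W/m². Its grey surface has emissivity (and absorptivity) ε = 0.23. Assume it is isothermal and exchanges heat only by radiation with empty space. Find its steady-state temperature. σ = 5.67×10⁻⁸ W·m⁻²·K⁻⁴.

T ≈ 263 K

At steady state, absorbed solar power + internal power = radiated power.
Absorbed: α·S·A_cross = 0.23·766·13.59 = 2395 W (cross-section πr²).
Total input = 2395 + 980 = 3375 W.
Radiated: εσ·A_surf·T⁴ with A_surf = 4πr² = 54.37 m².
T⁴ = 3375/(0.23·5.67×10⁻⁸·54.37) = 4.760×10⁹ K⁴.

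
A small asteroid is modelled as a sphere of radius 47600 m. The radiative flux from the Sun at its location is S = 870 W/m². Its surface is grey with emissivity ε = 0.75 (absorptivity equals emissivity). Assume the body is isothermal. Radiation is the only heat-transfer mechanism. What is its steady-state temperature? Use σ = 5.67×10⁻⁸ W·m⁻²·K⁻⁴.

At equilibrium, absorbed power = emitted power.
Absorbing cross-section = πr² = 7.118×10⁹ m²; emitting surface = 4πr² = 2.847×10¹⁰ m² (ratio 4).
εS·A_cross = εσ·A_surf·T⁴  ⇒  T⁴ = S/(4σ)   (ε cancels).
T⁴ = 870/(4·5.67×10⁻⁸) = 3.836×10⁹ K⁴.
T = (3.836×10⁹)^(1/4).

T ≈ 249 K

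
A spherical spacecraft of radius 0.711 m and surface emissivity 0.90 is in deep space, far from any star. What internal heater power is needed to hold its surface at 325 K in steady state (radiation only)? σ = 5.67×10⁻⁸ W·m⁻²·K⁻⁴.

P ≈ 3620 W

P = εσ·4πr²·T⁴.
4πr² = 6.353 m²; T⁴ = 1.116×10¹⁰ K⁴.
P = 0.90·5.67×10⁻⁸·6.353·1.116×10¹⁰.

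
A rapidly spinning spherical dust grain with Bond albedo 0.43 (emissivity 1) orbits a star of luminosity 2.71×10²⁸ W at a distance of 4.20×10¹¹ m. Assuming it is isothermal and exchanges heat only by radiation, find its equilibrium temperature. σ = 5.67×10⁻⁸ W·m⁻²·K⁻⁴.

First find the stellar flux at distance d: S = L/(4πd²) = 2.71×10²⁸/(4π·(4.20×10¹¹)²) = 12230 W/m².
For an isothermal sphere, absorbed (1−a)S·πr² = emitted σ·4πr²·T⁴, so T⁴ = (1−a)S/(4σ).
T⁴ = 0.570·12230/(4·5.67×10⁻⁸) = 3.073×10¹⁰ K⁴.

T ≈ 419 K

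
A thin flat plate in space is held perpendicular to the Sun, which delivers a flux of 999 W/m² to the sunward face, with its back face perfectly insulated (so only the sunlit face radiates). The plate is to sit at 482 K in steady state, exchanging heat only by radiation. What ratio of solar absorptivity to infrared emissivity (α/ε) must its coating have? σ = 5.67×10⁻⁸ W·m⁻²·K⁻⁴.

Balance: αS·A = εσ·1A·T⁴ ⇒ α/ε = σT⁴/S.
α/ε = 5.67×10⁻⁸·(482)⁴/999 = 5.67×10⁻⁸·5.397×10¹⁰/999.

α/ε ≈ 3.06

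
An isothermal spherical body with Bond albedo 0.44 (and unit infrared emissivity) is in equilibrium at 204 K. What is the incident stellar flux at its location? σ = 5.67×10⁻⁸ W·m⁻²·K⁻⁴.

(1−a)S·πr² = σ·4πr²·T⁴ ⇒ S = 4σT⁴/(1−a).
S = 4·5.67×10⁻⁸·1.732×10⁹/0.560.

S ≈ 701 W/m²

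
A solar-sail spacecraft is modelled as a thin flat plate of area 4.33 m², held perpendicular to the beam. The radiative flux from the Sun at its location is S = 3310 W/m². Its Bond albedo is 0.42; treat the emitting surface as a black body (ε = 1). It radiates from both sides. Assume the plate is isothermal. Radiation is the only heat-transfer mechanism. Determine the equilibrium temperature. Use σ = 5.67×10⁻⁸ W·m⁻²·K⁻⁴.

At equilibrium, absorbed power = emitted power.
Absorbing cross-section = A = 4.330 m²; emitting surface = 2A = 8.660 m² (ratio 2).
(1−a)S·A_cross = εσ·A_surf·T⁴  ⇒  T⁴ = (1−a)S/(2σ).
T⁴ = 0.580·3310/(2·5.67×10⁻⁸) = 1.693×10¹⁰ K⁴.
T = (1.693×10¹⁰)^(1/4).

T ≈ 361 K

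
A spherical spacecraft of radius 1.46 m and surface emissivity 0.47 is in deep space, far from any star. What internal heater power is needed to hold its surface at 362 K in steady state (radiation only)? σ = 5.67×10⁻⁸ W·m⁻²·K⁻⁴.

P = εσ·4πr²·T⁴.
4πr² = 26.79 m²; T⁴ = 1.717×10¹⁰ K⁴.
P = 0.47·5.67×10⁻⁸·26.79·1.717×10¹⁰.

P ≈ 12300 W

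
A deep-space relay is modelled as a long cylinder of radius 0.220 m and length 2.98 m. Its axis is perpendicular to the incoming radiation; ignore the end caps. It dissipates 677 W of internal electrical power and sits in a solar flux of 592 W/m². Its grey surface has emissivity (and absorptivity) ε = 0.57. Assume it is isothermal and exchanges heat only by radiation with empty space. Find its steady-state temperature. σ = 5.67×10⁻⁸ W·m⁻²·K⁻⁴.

T ≈ 303 K

At steady state, absorbed solar power + internal power = radiated power.
Absorbed: α·S·A_cross = 0.57·592·1.311 = 442.5 W (cross-section 2rL).
Total input = 442.5 + 677 = 1119 W.
Radiated: εσ·A_surf·T⁴ with A_surf = 2πrL = 4.119 m².
T⁴ = 1119/(0.57·5.67×10⁻⁸·4.119) = 8.409×10⁹ K⁴.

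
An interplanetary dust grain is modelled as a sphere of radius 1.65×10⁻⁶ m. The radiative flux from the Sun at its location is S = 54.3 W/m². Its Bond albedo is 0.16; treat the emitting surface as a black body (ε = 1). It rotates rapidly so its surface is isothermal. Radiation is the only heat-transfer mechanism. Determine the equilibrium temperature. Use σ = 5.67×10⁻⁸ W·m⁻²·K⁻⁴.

T ≈ 119 K

At equilibrium, absorbed power = emitted power.
Absorbing cross-section = πr² = 8.553×10⁻¹² m²; emitting surface = 4πr² = 3.421×10⁻¹¹ m² (ratio 4).
(1−a)S·A_cross = εσ·A_surf·T⁴  ⇒  T⁴ = (1−a)S/(4σ).
T⁴ = 0.840·54.3/(4·5.67×10⁻⁸) = 2.011×10⁸ K⁴.
T = (2.011×10⁸)^(1/4).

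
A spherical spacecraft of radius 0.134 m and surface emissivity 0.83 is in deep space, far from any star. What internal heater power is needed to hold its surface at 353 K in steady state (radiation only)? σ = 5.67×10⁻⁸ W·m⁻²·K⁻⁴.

P = εσ·4πr²·T⁴.
4πr² = 0.2256 m²; T⁴ = 1.553×10¹⁰ K⁴.
P = 0.83·5.67×10⁻⁸·0.2256·1.553×10¹⁰.

P ≈ 165 W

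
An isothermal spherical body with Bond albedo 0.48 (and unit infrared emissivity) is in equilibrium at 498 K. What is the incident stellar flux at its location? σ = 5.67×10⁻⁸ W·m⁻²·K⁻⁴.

S ≈ 26800 W/m²

(1−a)S·πr² = σ·4πr²·T⁴ ⇒ S = 4σT⁴/(1−a).
S = 4·5.67×10⁻⁸·6.151×10¹⁰/0.520.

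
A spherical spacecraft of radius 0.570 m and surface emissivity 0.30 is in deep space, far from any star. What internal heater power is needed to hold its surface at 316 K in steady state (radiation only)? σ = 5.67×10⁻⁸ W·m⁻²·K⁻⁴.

P = εσ·4πr²·T⁴.
4πr² = 4.083 m²; T⁴ = 9.971×10⁹ K⁴.
P = 0.30·5.67×10⁻⁸·4.083·9.971×10⁹.

P ≈ 692 W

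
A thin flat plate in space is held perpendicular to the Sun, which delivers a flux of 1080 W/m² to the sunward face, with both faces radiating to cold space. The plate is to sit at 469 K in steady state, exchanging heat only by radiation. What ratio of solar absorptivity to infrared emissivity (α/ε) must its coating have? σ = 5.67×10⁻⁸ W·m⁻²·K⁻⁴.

Balance: αS·A = εσ·2A·T⁴ ⇒ α/ε = 2σT⁴/S.
α/ε = 2·5.67×10⁻⁸·(469)⁴/1080 = 2·5.67×10⁻⁸·4.838×10¹⁰/1080.

α/ε ≈ 5.08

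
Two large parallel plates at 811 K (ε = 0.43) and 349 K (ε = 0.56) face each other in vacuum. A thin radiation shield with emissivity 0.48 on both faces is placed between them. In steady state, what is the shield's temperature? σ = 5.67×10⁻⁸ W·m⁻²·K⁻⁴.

T_s ≈ 673 K

In steady state the net flux on the hot side equals that on the cold side.
σ(T₁⁴−T_s⁴)/D₁ = σ(T_s⁴−T₂⁴)/D₂, with D₁ = 1/ε₁+1/ε_s−1 = 3.409, D₂ = 1/ε_s+1/ε₂−1 = 2.869.
Solve for T_s⁴: T_s⁴ = (D₂·T₁⁴ + D₁·T₂⁴)/(D₁+D₂) = 2.058×10¹¹ K⁴.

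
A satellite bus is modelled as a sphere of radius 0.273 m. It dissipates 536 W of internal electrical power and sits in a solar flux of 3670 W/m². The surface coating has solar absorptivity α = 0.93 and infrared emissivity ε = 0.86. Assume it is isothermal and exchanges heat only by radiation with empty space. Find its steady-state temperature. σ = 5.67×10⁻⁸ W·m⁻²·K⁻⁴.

T ≈ 414 K

At steady state, absorbed solar power + internal power = radiated power.
Absorbed: α·S·A_cross = 0.93·3670·0.2341 = 799.1 W (cross-section πr²).
Total input = 799.1 + 536 = 1335 W.
Radiated: εσ·A_surf·T⁴ with A_surf = 4πr² = 0.9366 m².
T⁴ = 1335/(0.86·5.67×10⁻⁸·0.9366) = 2.924×10¹⁰ K⁴.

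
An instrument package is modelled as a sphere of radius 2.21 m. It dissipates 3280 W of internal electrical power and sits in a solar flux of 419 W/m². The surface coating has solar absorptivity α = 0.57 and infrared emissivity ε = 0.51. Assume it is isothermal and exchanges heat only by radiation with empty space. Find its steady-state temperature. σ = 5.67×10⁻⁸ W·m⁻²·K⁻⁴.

At steady state, absorbed solar power + internal power = radiated power.
Absorbed: α·S·A_cross = 0.57·419·15.34 = 3665 W (cross-section πr²).
Total input = 3665 + 3280 = 6945 W.
Radiated: εσ·A_surf·T⁴ with A_surf = 4πr² = 61.38 m².
T⁴ = 6945/(0.51·5.67×10⁻⁸·61.38) = 3.913×10⁹ K⁴.

T ≈ 250 K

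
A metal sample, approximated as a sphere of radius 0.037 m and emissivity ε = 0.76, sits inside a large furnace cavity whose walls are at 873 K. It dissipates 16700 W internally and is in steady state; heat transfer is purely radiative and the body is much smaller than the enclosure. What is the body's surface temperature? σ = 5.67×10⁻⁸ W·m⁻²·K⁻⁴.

For a small grey body in a large enclosure, net radiated power = εσA(T⁴ − T_w⁴).
Steady state: P = εσA(T⁴ − T_w⁴) with A = 4πr² = 0.01720 m².
T⁴ = P/(εσA) + T_w⁴ = 16700/(0.76·5.67×10⁻⁸·0.01720) + (873)⁴
    = 2.253×10¹³ + 5.808×10¹¹ = 2.311×10¹³ K⁴.

T ≈ 2190 K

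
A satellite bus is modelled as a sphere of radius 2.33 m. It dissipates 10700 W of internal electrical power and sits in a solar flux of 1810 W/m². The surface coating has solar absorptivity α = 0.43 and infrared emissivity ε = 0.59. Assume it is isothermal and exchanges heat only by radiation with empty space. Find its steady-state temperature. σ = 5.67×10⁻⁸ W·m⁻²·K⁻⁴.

T ≈ 320 K

At steady state, absorbed solar power + internal power = radiated power.
Absorbed: α·S·A_cross = 0.43·1810·17.06 = 13270 W (cross-section πr²).
Total input = 13270 + 10700 = 23970 W.
Radiated: εσ·A_surf·T⁴ with A_surf = 4πr² = 68.22 m².
T⁴ = 23970/(0.59·5.67×10⁻⁸·68.22) = 1.050×10¹⁰ K⁴.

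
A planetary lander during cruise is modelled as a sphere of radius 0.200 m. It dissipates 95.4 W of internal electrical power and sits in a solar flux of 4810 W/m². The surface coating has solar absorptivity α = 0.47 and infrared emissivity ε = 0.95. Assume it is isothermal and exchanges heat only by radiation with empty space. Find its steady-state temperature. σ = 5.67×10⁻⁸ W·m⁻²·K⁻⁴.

T ≈ 344 K

At steady state, absorbed solar power + internal power = radiated power.
Absorbed: α·S·A_cross = 0.47·4810·0.1257 = 284.1 W (cross-section πr²).
Total input = 284.1 + 95.4 = 379.5 W.
Radiated: εσ·A_surf·T⁴ with A_surf = 4πr² = 0.5027 m².
T⁴ = 379.5/(0.95·5.67×10⁻⁸·0.5027) = 1.402×10¹⁰ K⁴.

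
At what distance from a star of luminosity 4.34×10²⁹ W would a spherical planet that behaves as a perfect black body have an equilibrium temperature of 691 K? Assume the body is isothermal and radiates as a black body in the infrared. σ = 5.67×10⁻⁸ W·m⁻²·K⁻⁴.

d ≈ 8.17×10¹¹ m

For an isothermal black-emitting sphere, (1−a)S·πr² = σ·4πr²·T⁴ ⇒ S = 4σT⁴/(1−a).
S = 4·5.67×10⁻⁸·(691)⁴/1.00 = 51710 W/m².
Flux falls as S = L/(4πd²), so d = √(L/(4πS)) = √(4.34×10²⁹/(4π·51710)).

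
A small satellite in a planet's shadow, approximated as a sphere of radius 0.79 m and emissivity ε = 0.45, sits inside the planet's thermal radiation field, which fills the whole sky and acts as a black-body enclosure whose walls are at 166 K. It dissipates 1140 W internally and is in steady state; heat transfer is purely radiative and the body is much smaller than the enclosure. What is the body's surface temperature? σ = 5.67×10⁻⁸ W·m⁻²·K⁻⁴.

T ≈ 283 K

For a small grey body in a large enclosure, net radiated power = εσA(T⁴ − T_w⁴).
Steady state: P = εσA(T⁴ − T_w⁴) with A = 4πr² = 7.843 m².
T⁴ = P/(εσA) + T_w⁴ = 1140/(0.45·5.67×10⁻⁸·7.843) + (166)⁴
    = 5.697×10⁹ + 7.593×10⁸ = 6.456×10⁹ K⁴.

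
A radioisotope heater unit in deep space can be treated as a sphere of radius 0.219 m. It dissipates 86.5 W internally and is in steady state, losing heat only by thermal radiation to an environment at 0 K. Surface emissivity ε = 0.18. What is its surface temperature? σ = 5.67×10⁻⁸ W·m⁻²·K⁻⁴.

Steady state: internal power = radiated power, P = εσA T⁴.
Radiating area A = 4πr² = 0.6027 m².
T⁴ = P/(εσA) = 86.5/(0.18·5.67×10⁻⁸·0.6027) = 1.406×10¹⁰ K⁴.
T = (1.406×10¹⁰)^(1/4).

T ≈ 344 K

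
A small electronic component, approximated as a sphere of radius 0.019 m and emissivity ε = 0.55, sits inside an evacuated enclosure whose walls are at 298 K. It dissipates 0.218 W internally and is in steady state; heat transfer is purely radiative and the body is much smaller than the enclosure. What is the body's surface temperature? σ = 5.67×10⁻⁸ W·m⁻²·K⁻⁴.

T ≈ 312 K

For a small grey body in a large enclosure, net radiated power = εσA(T⁴ − T_w⁴).
Steady state: P = εσA(T⁴ − T_w⁴) with A = 4πr² = 0.004536 m².
T⁴ = P/(εσA) + T_w⁴ = 0.218/(0.55·5.67×10⁻⁸·0.004536) + (298)⁴
    = 1.541×10⁹ + 7.886×10⁹ = 9.427×10⁹ K⁴.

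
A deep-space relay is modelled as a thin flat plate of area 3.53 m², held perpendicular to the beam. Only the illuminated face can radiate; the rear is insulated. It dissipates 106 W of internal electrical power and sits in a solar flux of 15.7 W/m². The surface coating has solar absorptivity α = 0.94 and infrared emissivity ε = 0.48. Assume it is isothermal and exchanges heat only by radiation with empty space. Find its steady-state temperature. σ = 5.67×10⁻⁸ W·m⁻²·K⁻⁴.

At steady state, absorbed solar power + internal power = radiated power.
Absorbed: α·S·A_cross = 0.94·15.7·3.530 = 52.10 W (cross-section A).
Total input = 52.10 + 106 = 158.1 W.
Radiated: εσ·A_surf·T⁴ with A_surf = A = 3.530 m².
T⁴ = 158.1/(0.48·5.67×10⁻⁸·3.530) = 1.646×10⁹ K⁴.

T ≈ 201 K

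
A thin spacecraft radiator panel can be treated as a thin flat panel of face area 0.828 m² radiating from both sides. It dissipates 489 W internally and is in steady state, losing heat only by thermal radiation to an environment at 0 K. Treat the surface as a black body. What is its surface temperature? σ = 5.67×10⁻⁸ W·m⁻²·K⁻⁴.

T ≈ 269 K

Steady state: internal power = radiated power, P = εσA T⁴.
Radiating area A = 2·0.828 = 1.656 m².
T⁴ = P/(εσA) = 489/(1.0·5.67×10⁻⁸·1.656) = 5.208×10⁹ K⁴.
T = (5.208×10⁹)^(1/4).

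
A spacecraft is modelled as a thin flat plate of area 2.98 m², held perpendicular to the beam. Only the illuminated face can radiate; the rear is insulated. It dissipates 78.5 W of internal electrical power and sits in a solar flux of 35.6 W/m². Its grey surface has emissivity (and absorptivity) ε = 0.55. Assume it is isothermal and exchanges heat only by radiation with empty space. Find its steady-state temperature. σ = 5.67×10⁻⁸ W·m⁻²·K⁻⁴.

At steady state, absorbed solar power + internal power = radiated power.
Absorbed: α·S·A_cross = 0.55·35.6·2.980 = 58.35 W (cross-section A).
Total input = 58.35 + 78.5 = 136.8 W.
Radiated: εσ·A_surf·T⁴ with A_surf = A = 2.980 m².
T⁴ = 136.8/(0.55·5.67×10⁻⁸·2.980) = 1.473×10⁹ K⁴.

T ≈ 196 K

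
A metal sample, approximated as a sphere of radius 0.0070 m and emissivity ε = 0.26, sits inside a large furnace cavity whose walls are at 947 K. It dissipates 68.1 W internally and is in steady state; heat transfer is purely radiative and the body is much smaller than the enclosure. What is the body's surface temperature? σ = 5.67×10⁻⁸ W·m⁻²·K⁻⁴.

T ≈ 1700 K

For a small grey body in a large enclosure, net radiated power = εσA(T⁴ − T_w⁴).
Steady state: P = εσA(T⁴ − T_w⁴) with A = 4πr² = 6.158×10⁻⁴ m².
T⁴ = P/(εσA) + T_w⁴ = 68.1/(0.26·5.67×10⁻⁸·6.158×10⁻⁴) + (947)⁴
    = 7.502×10¹² + 8.043×10¹¹ = 8.306×10¹² K⁴.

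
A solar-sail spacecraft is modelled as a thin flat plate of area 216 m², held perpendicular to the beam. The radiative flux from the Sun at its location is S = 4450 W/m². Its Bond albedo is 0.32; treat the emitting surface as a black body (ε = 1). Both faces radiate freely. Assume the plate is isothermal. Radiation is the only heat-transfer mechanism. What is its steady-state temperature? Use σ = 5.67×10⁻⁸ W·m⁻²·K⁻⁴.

At equilibrium, absorbed power = emitted power.
Absorbing cross-section = A = 216.0 m²; emitting surface = 2A = 432.0 m² (ratio 2).
(1−a)S·A_cross = εσ·A_surf·T⁴  ⇒  T⁴ = (1−a)S/(2σ).
T⁴ = 0.680·4450/(2·5.67×10⁻⁸) = 2.668×10¹⁰ K⁴.
T = (2.668×10¹⁰)^(1/4).

T ≈ 404 K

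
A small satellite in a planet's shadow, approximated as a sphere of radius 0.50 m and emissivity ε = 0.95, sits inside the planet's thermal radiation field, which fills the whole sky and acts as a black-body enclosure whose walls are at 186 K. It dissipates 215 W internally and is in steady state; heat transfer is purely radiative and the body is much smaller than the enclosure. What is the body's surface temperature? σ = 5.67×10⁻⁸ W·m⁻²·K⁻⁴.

For a small grey body in a large enclosure, net radiated power = εσA(T⁴ − T_w⁴).
Steady state: P = εσA(T⁴ − T_w⁴) with A = 4πr² = 3.142 m².
T⁴ = P/(εσA) + T_w⁴ = 215/(0.95·5.67×10⁻⁸·3.142) + (186)⁴
    = 1.271×10⁹ + 1.197×10⁹ = 2.467×10⁹ K⁴.

T ≈ 223 K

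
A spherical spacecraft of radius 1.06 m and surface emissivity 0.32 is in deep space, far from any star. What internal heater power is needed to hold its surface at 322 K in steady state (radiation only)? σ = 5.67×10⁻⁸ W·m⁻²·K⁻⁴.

P = εσ·4πr²·T⁴.
4πr² = 14.12 m²; T⁴ = 1.075×10¹⁰ K⁴.
P = 0.32·5.67×10⁻⁸·14.12·1.075×10¹⁰.

P ≈ 2750 W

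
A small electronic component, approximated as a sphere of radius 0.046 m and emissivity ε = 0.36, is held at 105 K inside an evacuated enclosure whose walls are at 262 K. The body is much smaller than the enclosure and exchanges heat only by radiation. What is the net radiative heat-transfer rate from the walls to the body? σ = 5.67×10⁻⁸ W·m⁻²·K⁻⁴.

For a small grey body in a large enclosure: P_net = εσA(T_body⁴ − T_wall⁴).
A = 4πr² = 0.02659 m²; T_body⁴ − T_wall⁴ = 1.216×10⁸ − 4.712×10⁹ = -4.590×10⁹ K⁴.
|P_net| = 0.36·5.67×10⁻⁸·0.02659·4.590×10⁹.

P_net ≈ 2.49 W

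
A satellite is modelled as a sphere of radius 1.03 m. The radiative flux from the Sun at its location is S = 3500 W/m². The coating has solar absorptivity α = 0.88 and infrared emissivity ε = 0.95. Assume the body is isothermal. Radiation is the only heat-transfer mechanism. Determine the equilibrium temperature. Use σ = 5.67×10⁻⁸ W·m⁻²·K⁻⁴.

T ≈ 346 K

At equilibrium, absorbed power = emitted power.
Absorbing cross-section = πr² = 3.333 m²; emitting surface = 4πr² = 13.33 m² (ratio 4).
αS·A_cross = εσ·A_surf·T⁴  ⇒  T⁴ = αS/(ε·4σ).
T⁴ = 0.880·3500/(0.95·4·5.67×10⁻⁸) = 1.429×10¹⁰ K⁴.
T = (1.429×10¹⁰)^(1/4).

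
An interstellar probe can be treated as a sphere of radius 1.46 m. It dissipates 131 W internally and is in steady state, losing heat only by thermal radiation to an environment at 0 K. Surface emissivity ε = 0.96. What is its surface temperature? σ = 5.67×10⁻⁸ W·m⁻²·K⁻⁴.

Steady state: internal power = radiated power, P = εσA T⁴.
Radiating area A = 4πr² = 26.79 m².
T⁴ = P/(εσA) = 131/(0.96·5.67×10⁻⁸·26.79) = 8.985×10⁷ K⁴.
T = (8.985×10⁷)^(1/4).

T ≈ 97.4 K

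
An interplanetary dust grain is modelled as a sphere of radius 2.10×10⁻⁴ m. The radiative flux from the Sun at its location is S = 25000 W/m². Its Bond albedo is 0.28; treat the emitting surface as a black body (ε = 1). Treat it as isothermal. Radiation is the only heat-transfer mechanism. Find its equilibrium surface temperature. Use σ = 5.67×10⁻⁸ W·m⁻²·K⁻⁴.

At equilibrium, absorbed power = emitted power.
Absorbing cross-section = πr² = 1.385×10⁻⁷ m²; emitting surface = 4πr² = 5.542×10⁻⁷ m² (ratio 4).
(1−a)S·A_cross = εσ·A_surf·T⁴  ⇒  T⁴ = (1−a)S/(4σ).
T⁴ = 0.720·25000/(4·5.67×10⁻⁸) = 7.937×10¹⁰ K⁴.
T = (7.937×10¹⁰)^(1/4).

T ≈ 531 K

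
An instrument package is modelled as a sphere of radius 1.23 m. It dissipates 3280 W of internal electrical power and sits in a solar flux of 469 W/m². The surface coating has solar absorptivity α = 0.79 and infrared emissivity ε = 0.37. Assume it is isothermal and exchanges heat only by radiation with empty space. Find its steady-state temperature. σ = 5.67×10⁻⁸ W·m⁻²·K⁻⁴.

T ≈ 335 K

At steady state, absorbed solar power + internal power = radiated power.
Absorbed: α·S·A_cross = 0.79·469·4.753 = 1761 W (cross-section πr²).
Total input = 1761 + 3280 = 5041 W.
Radiated: εσ·A_surf·T⁴ with A_surf = 4πr² = 19.01 m².
T⁴ = 5041/(0.37·5.67×10⁻⁸·19.01) = 1.264×10¹⁰ K⁴.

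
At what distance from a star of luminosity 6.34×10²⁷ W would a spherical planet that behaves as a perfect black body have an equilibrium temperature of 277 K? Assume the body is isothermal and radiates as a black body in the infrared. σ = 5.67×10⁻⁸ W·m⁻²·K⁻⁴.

For an isothermal black-emitting sphere, (1−a)S·πr² = σ·4πr²·T⁴ ⇒ S = 4σT⁴/(1−a).
S = 4·5.67×10⁻⁸·(277)⁴/1.00 = 1335 W/m².
Flux falls as S = L/(4πd²), so d = √(L/(4πS)) = √(6.34×10²⁷/(4π·1335)).

d ≈ 6.15×10¹¹ m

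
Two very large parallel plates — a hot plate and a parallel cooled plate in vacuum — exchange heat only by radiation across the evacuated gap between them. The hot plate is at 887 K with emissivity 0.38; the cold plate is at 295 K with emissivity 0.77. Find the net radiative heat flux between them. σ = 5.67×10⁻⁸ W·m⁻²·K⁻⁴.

For two infinite grey parallel plates, q = σ(T₁⁴ − T₂⁴)/(1/ε₁ + 1/ε₂ − 1).
T₁⁴ − T₂⁴ = 6.190×10¹¹ − 7.573×10⁹ = 6.114×10¹¹ K⁴.
1/ε₁ + 1/ε₂ − 1 = 2.632 + 1.299 − 1 = 2.930.
q = 5.67×10⁻⁸ × 6.114×10¹¹ / 2.930.

q ≈ 11800 W/m²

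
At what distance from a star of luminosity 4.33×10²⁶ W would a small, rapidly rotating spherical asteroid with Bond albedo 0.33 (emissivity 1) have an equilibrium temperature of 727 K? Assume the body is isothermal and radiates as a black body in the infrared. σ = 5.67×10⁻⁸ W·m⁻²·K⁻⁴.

d ≈ 1.91×10¹⁰ m

For an isothermal black-emitting sphere, (1−a)S·πr² = σ·4πr²·T⁴ ⇒ S = 4σT⁴/(1−a).
S = 4·5.67×10⁻⁸·(727)⁴/0.670 = 94560 W/m².
Flux falls as S = L/(4πd²), so d = √(L/(4πS)) = √(4.33×10²⁶/(4π·94560)).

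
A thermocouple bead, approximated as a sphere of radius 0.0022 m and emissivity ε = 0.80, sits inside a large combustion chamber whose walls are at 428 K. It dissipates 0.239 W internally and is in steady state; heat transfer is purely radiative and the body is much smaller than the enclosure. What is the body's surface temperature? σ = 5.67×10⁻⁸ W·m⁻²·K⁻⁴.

T ≈ 589 K

For a small grey body in a large enclosure, net radiated power = εσA(T⁴ − T_w⁴).
Steady state: P = εσA(T⁴ − T_w⁴) with A = 4πr² = 6.082×10⁻⁵ m².
T⁴ = P/(εσA) + T_w⁴ = 0.239/(0.80·5.67×10⁻⁸·6.082×10⁻⁵) + (428)⁴
    = 8.663×10¹⁰ + 3.356×10¹⁰ = 1.202×10¹¹ K⁴.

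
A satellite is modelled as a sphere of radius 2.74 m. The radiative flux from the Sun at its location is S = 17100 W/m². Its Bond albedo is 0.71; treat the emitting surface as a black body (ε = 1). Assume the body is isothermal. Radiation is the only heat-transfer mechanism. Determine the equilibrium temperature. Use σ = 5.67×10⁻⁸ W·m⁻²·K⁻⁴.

At equilibrium, absorbed power = emitted power.
Absorbing cross-section = πr² = 23.59 m²; emitting surface = 4πr² = 94.34 m² (ratio 4).
(1−a)S·A_cross = εσ·A_surf·T⁴  ⇒  T⁴ = (1−a)S/(4σ).
T⁴ = 0.290·17100/(4·5.67×10⁻⁸) = 2.187×10¹⁰ K⁴.
T = (2.187×10¹⁰)^(1/4).

T ≈ 385 K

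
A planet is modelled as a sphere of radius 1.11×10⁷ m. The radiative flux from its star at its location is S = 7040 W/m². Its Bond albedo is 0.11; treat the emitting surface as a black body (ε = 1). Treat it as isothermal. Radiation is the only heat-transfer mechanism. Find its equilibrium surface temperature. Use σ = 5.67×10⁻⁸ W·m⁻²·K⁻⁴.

T ≈ 408 K

At equilibrium, absorbed power = emitted power.
Absorbing cross-section = πr² = 3.871×10¹⁴ m²; emitting surface = 4πr² = 1.548×10¹⁵ m² (ratio 4).
(1−a)S·A_cross = εσ·A_surf·T⁴  ⇒  T⁴ = (1−a)S/(4σ).
T⁴ = 0.890·7040/(4·5.67×10⁻⁸) = 2.763×10¹⁰ K⁴.
T = (2.763×10¹⁰)^(1/4).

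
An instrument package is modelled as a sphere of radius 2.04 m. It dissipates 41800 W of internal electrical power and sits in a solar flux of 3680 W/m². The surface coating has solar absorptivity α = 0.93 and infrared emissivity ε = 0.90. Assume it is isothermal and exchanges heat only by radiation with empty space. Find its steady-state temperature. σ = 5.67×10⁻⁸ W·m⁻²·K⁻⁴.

T ≈ 424 K

At steady state, absorbed solar power + internal power = radiated power.
Absorbed: α·S·A_cross = 0.93·3680·13.07 = 44740 W (cross-section πr²).
Total input = 44740 + 41800 = 86540 W.
Radiated: εσ·A_surf·T⁴ with A_surf = 4πr² = 52.30 m².
T⁴ = 86540/(0.90·5.67×10⁻⁸·52.30) = 3.243×10¹⁰ K⁴.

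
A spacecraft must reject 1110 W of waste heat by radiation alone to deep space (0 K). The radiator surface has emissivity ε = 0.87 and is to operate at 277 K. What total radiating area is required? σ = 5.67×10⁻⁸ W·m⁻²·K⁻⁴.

P = εσA T⁴ ⇒ A = P/(εσT⁴).
T⁴ = 5.887×10⁹ K⁴.
A = 1110/(0.87 × 5.67×10⁻⁸ × 5.887×10⁹).

A ≈ 3.82 m²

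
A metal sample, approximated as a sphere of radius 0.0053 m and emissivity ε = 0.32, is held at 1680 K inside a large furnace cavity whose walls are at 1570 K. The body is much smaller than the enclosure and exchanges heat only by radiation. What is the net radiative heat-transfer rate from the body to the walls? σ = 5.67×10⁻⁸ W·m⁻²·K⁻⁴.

P_net ≈ 12.1 W

For a small grey body in a large enclosure: P_net = εσA(T_body⁴ − T_wall⁴).
A = 4πr² = 3.530×10⁻⁴ m²; T_body⁴ − T_wall⁴ = 7.966×10¹² − 6.076×10¹² = 1.890×10¹² K⁴.
|P_net| = 0.32·5.67×10⁻⁸·3.530×10⁻⁴·1.890×10¹².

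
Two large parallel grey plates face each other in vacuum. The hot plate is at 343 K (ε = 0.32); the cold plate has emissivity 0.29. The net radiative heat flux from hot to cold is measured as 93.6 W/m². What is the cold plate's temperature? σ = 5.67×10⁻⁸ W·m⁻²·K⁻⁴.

T₂ ≈ 261 K

q = σ(T₁⁴ − T₂⁴)/(1/ε₁ + 1/ε₂ − 1); denominator = 5.573.
T₂⁴ = T₁⁴ − q·(1/ε₁+1/ε₂−1)/σ = 1.384×10¹⁰ − 93.6·5.573/5.67×10⁻⁸
    = 4.641×10⁹ K⁴.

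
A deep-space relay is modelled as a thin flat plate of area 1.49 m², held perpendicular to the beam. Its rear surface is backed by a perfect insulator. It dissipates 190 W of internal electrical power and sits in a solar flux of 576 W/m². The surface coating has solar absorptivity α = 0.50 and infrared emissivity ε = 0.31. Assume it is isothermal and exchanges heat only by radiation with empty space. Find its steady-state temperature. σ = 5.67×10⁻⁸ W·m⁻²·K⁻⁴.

T ≈ 392 K

At steady state, absorbed solar power + internal power = radiated power.
Absorbed: α·S·A_cross = 0.50·576·1.490 = 429.1 W (cross-section A).
Total input = 429.1 + 190 = 619.1 W.
Radiated: εσ·A_surf·T⁴ with A_surf = A = 1.490 m².
T⁴ = 619.1/(0.31·5.67×10⁻⁸·1.490) = 2.364×10¹⁰ K⁴.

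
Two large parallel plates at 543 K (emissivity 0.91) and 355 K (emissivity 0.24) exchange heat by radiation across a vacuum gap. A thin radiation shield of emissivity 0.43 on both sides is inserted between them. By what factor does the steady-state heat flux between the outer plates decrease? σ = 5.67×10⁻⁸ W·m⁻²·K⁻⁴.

factor ≈ 1.86

Without shield: q₀ = σΔ(T⁴)/(1/ε₁+1/ε₂−1) with denominator 4.266.
With shield the two gaps are in series; the resistances add: (1/ε₁+1/ε_s−1)+(1/ε_s+1/ε₂−1) = 2.424+5.492 = 7.917.
Heat-flux ratio q₀/q = 7.917/4.266.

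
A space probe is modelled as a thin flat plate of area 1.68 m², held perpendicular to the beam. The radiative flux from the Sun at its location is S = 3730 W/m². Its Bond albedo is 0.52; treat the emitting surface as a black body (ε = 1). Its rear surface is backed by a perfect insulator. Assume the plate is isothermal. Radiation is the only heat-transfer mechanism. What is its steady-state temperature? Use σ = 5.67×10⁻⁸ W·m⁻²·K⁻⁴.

At equilibrium, absorbed power = emitted power.
Absorbing cross-section = A = 1.680 m²; emitting surface = A = 1.680 m² (ratio 1).
(1−a)S·A_cross = εσ·A_surf·T⁴  ⇒  T⁴ = (1−a)S/(1σ).
T⁴ = 0.480·3730/(1·5.67×10⁻⁸) = 3.158×10¹⁰ K⁴.
T = (3.158×10¹⁰)^(1/4).

T ≈ 422 K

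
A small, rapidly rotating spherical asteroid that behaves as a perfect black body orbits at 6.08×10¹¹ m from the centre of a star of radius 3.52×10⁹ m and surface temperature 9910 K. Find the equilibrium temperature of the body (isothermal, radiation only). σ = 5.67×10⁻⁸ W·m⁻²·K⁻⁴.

The star's surface emits σT_*⁴; at distance d the flux is S = σT_*⁴(R_*/d)².
S = 5.67×10⁻⁸·(9910)⁴·(3.52×10⁹/6.08×10¹¹)² = 18330 W/m².
For an isothermal sphere T⁴ = (1−a)S/(4σ) = 8.082×10¹⁰ K⁴.

T ≈ 533 K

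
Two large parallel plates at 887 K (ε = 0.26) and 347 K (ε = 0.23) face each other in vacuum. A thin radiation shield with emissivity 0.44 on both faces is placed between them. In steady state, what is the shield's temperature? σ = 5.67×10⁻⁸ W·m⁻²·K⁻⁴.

T_s ≈ 758 K

In steady state the net flux on the hot side equals that on the cold side.
σ(T₁⁴−T_s⁴)/D₁ = σ(T_s⁴−T₂⁴)/D₂, with D₁ = 1/ε₁+1/ε_s−1 = 5.119, D₂ = 1/ε_s+1/ε₂−1 = 5.621.
Solve for T_s⁴: T_s⁴ = (D₂·T₁⁴ + D₁·T₂⁴)/(D₁+D₂) = 3.309×10¹¹ K⁴.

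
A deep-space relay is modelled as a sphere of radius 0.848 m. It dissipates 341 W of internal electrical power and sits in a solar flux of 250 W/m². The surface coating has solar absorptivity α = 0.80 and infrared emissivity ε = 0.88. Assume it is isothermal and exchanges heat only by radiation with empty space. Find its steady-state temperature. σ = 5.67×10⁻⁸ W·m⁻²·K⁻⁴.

At steady state, absorbed solar power + internal power = radiated power.
Absorbed: α·S·A_cross = 0.80·250·2.259 = 451.8 W (cross-section πr²).
Total input = 451.8 + 341 = 792.8 W.
Radiated: εσ·A_surf·T⁴ with A_surf = 4πr² = 9.037 m².
T⁴ = 792.8/(0.88·5.67×10⁻⁸·9.037) = 1.758×10⁹ K⁴.

T ≈ 205 K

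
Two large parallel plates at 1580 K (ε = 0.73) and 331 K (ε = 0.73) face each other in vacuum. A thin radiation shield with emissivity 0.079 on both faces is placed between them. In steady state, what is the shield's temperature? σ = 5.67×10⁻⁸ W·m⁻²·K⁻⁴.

In steady state the net flux on the hot side equals that on the cold side.
σ(T₁⁴−T_s⁴)/D₁ = σ(T_s⁴−T₂⁴)/D₂, with D₁ = 1/ε₁+1/ε_s−1 = 13.03, D₂ = 1/ε_s+1/ε₂−1 = 13.03.
Solve for T_s⁴: T_s⁴ = (D₂·T₁⁴ + D₁·T₂⁴)/(D₁+D₂) = 3.122×10¹² K⁴.

T_s ≈ 1330 K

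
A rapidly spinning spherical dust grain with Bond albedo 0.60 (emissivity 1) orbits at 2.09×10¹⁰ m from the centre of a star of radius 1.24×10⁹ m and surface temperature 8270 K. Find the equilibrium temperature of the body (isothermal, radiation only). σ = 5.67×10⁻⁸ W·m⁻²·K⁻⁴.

T ≈ 1130 K

The star's surface emits σT_*⁴; at distance d the flux is S = σT_*⁴(R_*/d)².
S = 5.67×10⁻⁸·(8270)⁴·(1.24×10⁹/2.09×10¹⁰)² = 9.336×10⁵ W/m².
For an isothermal sphere T⁴ = (1−a)S/(4σ) = 1.647×10¹² K⁴.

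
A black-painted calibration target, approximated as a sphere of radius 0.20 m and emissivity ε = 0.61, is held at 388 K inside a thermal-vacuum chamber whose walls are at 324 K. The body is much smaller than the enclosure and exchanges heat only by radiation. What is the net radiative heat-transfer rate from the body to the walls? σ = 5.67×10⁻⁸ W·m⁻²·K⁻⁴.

For a small grey body in a large enclosure: P_net = εσA(T_body⁴ − T_wall⁴).
A = 4πr² = 0.5027 m²; T_body⁴ − T_wall⁴ = 2.266×10¹⁰ − 1.102×10¹⁰ = 1.164×10¹⁰ K⁴.
|P_net| = 0.61·5.67×10⁻⁸·0.5027·1.164×10¹⁰.

P_net ≈ 202 W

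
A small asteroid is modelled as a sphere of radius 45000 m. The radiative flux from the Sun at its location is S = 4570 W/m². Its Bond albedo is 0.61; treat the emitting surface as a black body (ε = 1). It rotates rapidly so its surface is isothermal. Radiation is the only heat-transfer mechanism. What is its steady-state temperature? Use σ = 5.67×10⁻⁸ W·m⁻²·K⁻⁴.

At equilibrium, absorbed power = emitted power.
Absorbing cross-section = πr² = 6.362×10⁹ m²; emitting surface = 4πr² = 2.545×10¹⁰ m² (ratio 4).
(1−a)S·A_cross = εσ·A_surf·T⁴  ⇒  T⁴ = (1−a)S/(4σ).
T⁴ = 0.390·4570/(4·5.67×10⁻⁸) = 7.858×10⁹ K⁴.
T = (7.858×10⁹)^(1/4).

T ≈ 298 K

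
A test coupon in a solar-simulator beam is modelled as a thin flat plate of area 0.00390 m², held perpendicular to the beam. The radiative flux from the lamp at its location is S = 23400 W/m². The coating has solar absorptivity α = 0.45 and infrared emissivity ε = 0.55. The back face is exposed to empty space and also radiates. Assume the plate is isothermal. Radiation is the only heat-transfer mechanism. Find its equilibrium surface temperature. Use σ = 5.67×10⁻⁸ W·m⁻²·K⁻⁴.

T ≈ 641 K

At equilibrium, absorbed power = emitted power.
Absorbing cross-section = A = 0.003900 m²; emitting surface = 2A = 0.007800 m² (ratio 2).
αS·A_cross = εσ·A_surf·T⁴  ⇒  T⁴ = αS/(ε·2σ).
T⁴ = 0.450·23400/(0.55·2·5.67×10⁻⁸) = 1.688×10¹¹ K⁴.
T = (1.688×10¹¹)^(1/4).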